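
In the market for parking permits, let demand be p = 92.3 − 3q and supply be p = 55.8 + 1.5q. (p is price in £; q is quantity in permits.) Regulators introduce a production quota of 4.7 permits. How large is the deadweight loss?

Competitive equilibrium: 92.3 − 3q = 55.8 + 1.5q → q* = 8.1111, p* = 67.9667.
At q = 4.7: demand price = 92.3 − 3·4.7 = 78.2; supply price = 55.8 + 1.5·4.7 = 62.85.
Δq = 8.1111 − 4.7 = 3.4111; wedge = 78.2 − 62.85 = 15.35.
The triangle = ½ × 3.4111 × 15.35 = £26.18.

£26.18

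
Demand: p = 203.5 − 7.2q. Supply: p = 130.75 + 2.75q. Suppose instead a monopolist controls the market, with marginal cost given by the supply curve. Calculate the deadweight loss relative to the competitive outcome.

46.88

Competitive equilibrium: 203.5 − 7.2q = 130.75 + 2.75q → q* = 7.3116, p* = 150.8568.
Marginal revenue: MR = 203.5 − 14.4q. Set MR = MC: 203.5 − 14.4q = 130.75 + 2.75q → q_m = 4.242.
Price p_m = 203.5 − 7.2·4.242 = 172.9576; MC(q_m) = 130.75 + 2.75·4.242 = 142.4155.
Competitive q* = 7.3116, so Δq = 3.0696; wedge = 172.9576 − 142.4155 = 30.5421.
DWL = ½ × 3.0696 × 30.5421 = 46.88.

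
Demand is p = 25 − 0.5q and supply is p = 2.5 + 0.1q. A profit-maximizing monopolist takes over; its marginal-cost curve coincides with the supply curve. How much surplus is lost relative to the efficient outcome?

87.16

Competitive equilibrium: 25 − 0.5q = 2.5 + 0.1q → q* = 37.5, p* = 6.25.
Marginal revenue: MR = 25 − q. Set MR = MC: 25 − q = 2.5 + 0.1q → q_m = 20.4545.
Price p_m = 25 − 0.5·20.4545 = 14.7728; MC(q_m) = 2.5 + 0.1·20.4545 = 4.5455.
Competitive q* = 37.5, so Δq = 17.0455; wedge = 14.7728 − 4.5455 = 10.2273.
The triangle = ½ × 17.0455 × 10.2273 = 87.16.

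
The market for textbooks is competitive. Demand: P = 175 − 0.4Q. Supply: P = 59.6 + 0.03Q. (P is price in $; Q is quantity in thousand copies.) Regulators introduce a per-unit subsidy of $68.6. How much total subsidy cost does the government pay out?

Competitive equilibrium: 175 − 0.4Q = 59.6 + 0.03Q → Q* = 268.3721, P* = 67.6512.
The subsidy lowers effective supply by 68.6: P = 0.03Q − 9.
New quantity: 175 − 0.4Q = 0.03Q − 9 → Q' = 427.907.
Total subsidy cost = 68.6 × 427.907 = $29354.42 thousand.

$29354.42 thousand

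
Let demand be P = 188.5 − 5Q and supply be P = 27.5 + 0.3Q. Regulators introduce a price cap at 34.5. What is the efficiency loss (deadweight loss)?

131.49

Competitive equilibrium: 188.5 − 5Q = 27.5 + 0.3Q → Q* = 30.3774, P* = 36.6132.
At the ceiling P = 34.5, quantity supplied = (34.5 − 27.5)/0.3 = 23.3333.
Willingness to pay at Q' = 23.3333: 188.5 − 5·23.3333 = 71.8335.
ΔQ = 30.3774 − 23.3333 = 7.0441; wedge = 71.8335 − 34.5 = 37.3335.
DWL = ½ × 7.0441 × 37.3335 = 131.49.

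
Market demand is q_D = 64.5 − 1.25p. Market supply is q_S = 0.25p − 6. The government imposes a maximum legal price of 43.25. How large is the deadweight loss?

In inverse form: demand p = 51.6 − 0.8q, supply p = 24 + 4q.
Competitive equilibrium: 51.6 − 0.8q = 24 + 4q → q* = 5.75, p* = 47.
At the ceiling p = 43.25, quantity supplied = (43.25 − 24)/4 = 4.8125.
Willingness to pay at q' = 4.8125: 51.6 − 0.8·4.8125 = 47.75.
Δq = 5.75 − 4.8125 = 0.9375; wedge = 47.75 − 43.25 = 4.5.
Deadweight loss = ½ × 0.9375 × 4.5 = 2.11.

2.11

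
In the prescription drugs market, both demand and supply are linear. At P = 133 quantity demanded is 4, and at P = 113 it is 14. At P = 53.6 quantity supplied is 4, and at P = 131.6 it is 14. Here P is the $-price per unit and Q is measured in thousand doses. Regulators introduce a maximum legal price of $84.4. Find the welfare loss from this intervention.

Demand slope = (113 − 133)/(14 − 4) = −2, so P = 141 − 2Q.
Supply slope = (131.6 − 53.6)/(14 − 4) = 7.8, so P = 22.4 + 7.8Q.
Competitive equilibrium: 141 − 2Q = 22.4 + 7.8Q → Q* = 12.102, P* = 116.7959.
At the ceiling P = 84.4, quantity supplied = (84.4 − 22.4)/7.8 = 7.9487.
Willingness to pay at Q' = 7.9487: 141 − 2·7.9487 = 125.1026.
ΔQ = 12.102 − 7.9487 = 4.1533; wedge = 125.1026 − 84.4 = 40.7026.
Deadweight loss = ½ × 4.1533 × 40.7026 = $84.53 thousand.

$84.53 thousand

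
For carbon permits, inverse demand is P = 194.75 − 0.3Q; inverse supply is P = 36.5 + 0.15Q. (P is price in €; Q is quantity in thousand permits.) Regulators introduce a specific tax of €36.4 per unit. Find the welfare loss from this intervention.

Competitive equilibrium: 194.75 − 0.3Q = 36.5 + 0.15Q → Q* = 351.6667, P* = 89.25.
With the tax, the buyer price exceeds the seller price by 36.4: (194.75 − 0.3Q) − (36.5 + 0.15Q) = 36.4 → Q' = 270.7778.
ΔQ = 351.6667 − 270.7778 = 80.8889; the wedge equals the tax, 36.4.
DWL = ½ × 80.8889 × 36.4 = €1472.18 thousand.

€1472.18 thousand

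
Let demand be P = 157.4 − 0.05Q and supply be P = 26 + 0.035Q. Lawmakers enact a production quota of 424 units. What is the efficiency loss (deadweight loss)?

Competitive equilibrium: 157.4 − 0.05Q = 26 + 0.035Q → Q* = 1545.8824, P* = 80.1059.
At Q = 424: demand price = 157.4 − 0.05·424 = 136.2; supply price = 26 + 0.035·424 = 40.84.
ΔQ = 1545.8824 − 424 = 1121.8824; wedge = 136.2 − 40.84 = 95.36.
Welfare loss = ½ × 1121.8824 × 95.36 = 53491.35.

53491.35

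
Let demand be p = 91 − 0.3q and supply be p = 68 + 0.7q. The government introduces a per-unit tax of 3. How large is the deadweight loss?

Competitive equilibrium: 91 − 0.3q = 68 + 0.7q → q* = 23, p* = 84.1.
With the tax, the buyer price exceeds the seller price by 3: (91 − 0.3q) − (68 + 0.7q) = 3 → q' = 20.
Δq = 23 − 20 = 3; the wedge equals the tax, 3.
Welfare loss = ½ × 3 × 3 = 4.50.

4.50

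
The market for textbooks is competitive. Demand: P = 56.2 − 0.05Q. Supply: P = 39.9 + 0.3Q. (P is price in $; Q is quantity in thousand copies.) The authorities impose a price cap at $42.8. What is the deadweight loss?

Competitive equilibrium: 56.2 − 0.05Q = 39.9 + 0.3Q → Q* = 46.5714, P* = 53.8714.
At the ceiling P = 42.8, quantity supplied = (42.8 − 39.9)/0.3 = 9.6667.
Willingness to pay at Q' = 9.6667: 56.2 − 0.05·9.6667 = 55.7167.
ΔQ = 46.5714 − 9.6667 = 36.9047; wedge = 55.7167 − 42.8 = 12.9167.
Deadweight loss = ½ × 36.9047 × 12.9167 = $238.34 thousand.

$238.34 thousand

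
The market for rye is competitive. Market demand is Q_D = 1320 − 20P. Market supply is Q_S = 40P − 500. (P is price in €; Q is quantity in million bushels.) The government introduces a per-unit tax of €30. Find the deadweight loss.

€6000 million

In inverse form: demand P = 66 − 0.05Q, supply P = 12.5 + 0.025Q.
Competitive equilibrium: 66 − 0.05Q = 12.5 + 0.025Q → Q* = 713.3333, P* = 30.3333.
With the tax, the buyer price exceeds the seller price by 30: (66 − 0.05Q) − (12.5 + 0.025Q) = 30 → Q' = 313.3333.
ΔQ = 713.3333 − 313.3333 = 400; the wedge equals the tax, 30.
Deadweight loss = ½ × 400 × 30 = €6000 million.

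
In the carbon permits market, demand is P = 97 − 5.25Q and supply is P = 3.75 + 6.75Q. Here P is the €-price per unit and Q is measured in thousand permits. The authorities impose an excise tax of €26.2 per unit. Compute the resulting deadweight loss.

Competitive equilibrium: 97 − 5.25Q = 3.75 + 6.75Q → Q* = 7.7708, P* = 56.2031.
With the tax, the buyer price exceeds the seller price by 26.2: (97 − 5.25Q) − (3.75 + 6.75Q) = 26.2 → Q' = 5.5875.
ΔQ = 7.7708 − 5.5875 = 2.1833; the wedge equals the tax, 26.2.
The triangle = ½ × 2.1833 × 26.2 = €28.60 thousand.

€28.60 thousand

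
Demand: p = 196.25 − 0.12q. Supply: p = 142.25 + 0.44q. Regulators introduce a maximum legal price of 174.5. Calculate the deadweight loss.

149.84

Competitive equilibrium: 196.25 − 0.12q = 142.25 + 0.44q → q* = 96.4286, p* = 184.6786.
At the ceiling p = 174.5, quantity supplied = (174.5 − 142.25)/0.44 = 73.2955.
Willingness to pay at q' = 73.2955: 196.25 − 0.12·73.2955 = 187.4545.
Δq = 96.4286 − 73.2955 = 23.1331; wedge = 187.4545 − 174.5 = 12.9545.
DWL = ½ × 23.1331 × 12.9545 = 149.84.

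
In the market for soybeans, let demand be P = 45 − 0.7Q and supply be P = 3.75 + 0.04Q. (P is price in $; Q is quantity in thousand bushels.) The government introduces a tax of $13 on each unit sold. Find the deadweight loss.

Competitive equilibrium: 45 − 0.7Q = 3.75 + 0.04Q → Q* = 55.7432, P* = 5.9797.
With the tax, the buyer price exceeds the seller price by 13: (45 − 0.7Q) − (3.75 + 0.04Q) = 13 → Q' = 38.1757.
ΔQ = 55.7432 − 38.1757 = 17.5675; the wedge equals the tax, 13.
The triangle = ½ × 17.5675 × 13 = $114.19 thousand.

$114.19 thousand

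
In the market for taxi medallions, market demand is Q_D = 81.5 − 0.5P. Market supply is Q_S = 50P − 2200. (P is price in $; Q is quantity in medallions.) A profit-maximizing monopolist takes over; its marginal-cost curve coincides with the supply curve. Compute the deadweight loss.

In inverse form: demand P = 163 − 2Q, supply P = 44 + 0.02Q.
Competitive equilibrium: 163 − 2Q = 44 + 0.02Q → Q* = 58.9109, P* = 45.1782.
Marginal revenue: MR = 163 − 4Q. Set MR = MC: 163 − 4Q = 44 + 0.02Q → Q_m = 29.602.
Price P_m = 163 − 2·29.602 = 103.796; MC(Q_m) = 44 + 0.02·29.602 = 44.592.
Competitive Q* = 58.9109, so ΔQ = 29.3089; wedge = 103.796 − 44.592 = 59.204.
Deadweight loss = ½ × 29.3089 × 59.204 = $867.60.

$867.60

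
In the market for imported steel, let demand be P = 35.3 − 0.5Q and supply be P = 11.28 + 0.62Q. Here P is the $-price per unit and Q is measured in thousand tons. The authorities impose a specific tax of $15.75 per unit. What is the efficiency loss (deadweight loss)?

Competitive equilibrium: 35.3 − 0.5Q = 11.28 + 0.62Q → Q* = 21.4464, P* = 24.5768.
With the tax, the buyer price exceeds the seller price by 15.75: (35.3 − 0.5Q) − (11.28 + 0.62Q) = 15.75 → Q' = 7.3839.
ΔQ = 21.4464 − 7.3839 = 14.0625; the wedge equals the tax, 15.75.
The triangle = ½ × 14.0625 × 15.75 = $110.74 thousand.

$110.74 thousand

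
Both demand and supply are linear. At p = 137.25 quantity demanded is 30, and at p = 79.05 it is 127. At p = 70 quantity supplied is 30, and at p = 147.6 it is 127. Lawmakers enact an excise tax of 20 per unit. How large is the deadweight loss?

142.86

Demand slope = (79.05 − 137.25)/(127 − 30) = −0.6, so p = 155.25 − 0.6q.
Supply slope = (147.6 − 70)/(127 − 30) = 0.8, so p = 46 + 0.8q.
Competitive equilibrium: 155.25 − 0.6q = 46 + 0.8q → q* = 78.0357, p* = 108.4286.
With the tax, the buyer price exceeds the seller price by 20: (155.25 − 0.6q) − (46 + 0.8q) = 20 → q' = 63.75.
Δq = 78.0357 − 63.75 = 14.2857; the wedge equals the tax, 20.
The triangle = ½ × 14.2857 × 20 = 142.86.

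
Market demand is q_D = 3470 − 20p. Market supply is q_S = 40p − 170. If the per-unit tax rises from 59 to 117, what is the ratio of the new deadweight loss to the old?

3.932

In inverse form: demand p = 173.5 − 0.05q, supply p = 4.25 + 0.025q.
Competitive equilibrium: 173.5 − 0.05q = 4.25 + 0.025q → q* = 2256.6667, p* = 60.6667.
For a per-unit tax t: Δq = t/0.075, so DWL = ½·t·(t/0.075) = t²/0.15.
At t = 59: DWL = 23206.667. At t = 117: DWL = 91260.
Ratio = (117/59)² = 3.932.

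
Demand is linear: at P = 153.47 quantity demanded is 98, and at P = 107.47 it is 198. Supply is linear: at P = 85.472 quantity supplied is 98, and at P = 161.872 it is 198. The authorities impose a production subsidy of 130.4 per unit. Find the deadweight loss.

6946.14

Demand slope = (107.47 − 153.47)/(198 − 98) = −0.46, so P = 198.55 − 0.46Q.
Supply slope = (161.872 − 85.472)/(198 − 98) = 0.764, so P = 10.6 + 0.764Q.
Competitive equilibrium: 198.55 − 0.46Q = 10.6 + 0.764Q → Q* = 153.55392, P* = 127.9152.
The subsidy lowers effective supply by 130.4: P = 0.764Q − 119.8.
New quantity: 198.55 − 0.46Q = 0.764Q − 119.8 → Q' = 260.08987.
Overproduction ΔQ = 260.08987 − 153.55392 = 106.53595; wedge = subsidy = 130.4.
Welfare loss = ½ × 106.53595 × 130.4 = 6946.14.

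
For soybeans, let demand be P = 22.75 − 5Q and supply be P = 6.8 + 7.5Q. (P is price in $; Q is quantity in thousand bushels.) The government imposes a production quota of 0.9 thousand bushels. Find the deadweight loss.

Competitive equilibrium: 22.75 − 5Q = 6.8 + 7.5Q → Q* = 1.276, P* = 16.37.
At Q = 0.9: demand price = 22.75 − 5·0.9 = 18.25; supply price = 6.8 + 7.5·0.9 = 13.55.
ΔQ = 1.276 − 0.9 = 0.376; wedge = 18.25 − 13.55 = 4.7.
The triangle = ½ × 0.376 × 4.7 = $0.88 thousand.

$0.88 thousand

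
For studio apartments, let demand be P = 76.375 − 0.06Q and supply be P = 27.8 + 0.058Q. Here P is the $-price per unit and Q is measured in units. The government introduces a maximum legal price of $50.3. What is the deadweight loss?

Competitive equilibrium: 76.375 − 0.06Q = 27.8 + 0.058Q → Q* = 411.6525, P* = 51.6758.
At the ceiling P = 50.3, quantity supplied = (50.3 − 27.8)/0.058 = 387.931.
Willingness to pay at Q' = 387.931: 76.375 − 0.06·387.931 = 53.0991.
ΔQ = 411.6525 − 387.931 = 23.7215; wedge = 53.0991 − 50.3 = 2.7991.
Deadweight loss = ½ × 23.7215 × 2.7991 = $33.20.

$33.20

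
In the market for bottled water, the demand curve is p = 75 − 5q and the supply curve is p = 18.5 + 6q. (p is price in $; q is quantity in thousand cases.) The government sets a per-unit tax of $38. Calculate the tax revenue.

Competitive equilibrium: 75 − 5q = 18.5 + 6q → q* = 5.1364, p* = 49.3182.
With the tax, the buyer price exceeds the seller price by 38: (75 − 5q) − (18.5 + 6q) = 38 → q' = 1.6818.
Tax revenue = 38 × 1.6818 = $63.91 thousand.

$63.91 thousand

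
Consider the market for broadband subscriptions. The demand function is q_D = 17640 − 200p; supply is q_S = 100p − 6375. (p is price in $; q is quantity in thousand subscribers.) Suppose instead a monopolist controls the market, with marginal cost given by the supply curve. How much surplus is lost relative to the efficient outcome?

In inverse form: demand p = 88.2 − 0.005q, supply p = 63.75 + 0.01q.
Competitive equilibrium: 88.2 − 0.005q = 63.75 + 0.01q → q* = 1630, p* = 80.05.
Marginal revenue: MR = 88.2 − 0.01q. Set MR = MC: 88.2 − 0.01q = 63.75 + 0.01q → q_m = 1222.5.
Price p_m = 88.2 − 0.005·1222.5 = 82.0875; MC(q_m) = 63.75 + 0.01·1222.5 = 75.975.
Competitive q* = 1630, so Δq = 407.5; wedge = 82.0875 − 75.975 = 6.1125.
Welfare loss = ½ × 407.5 × 6.1125 = $1245.42 thousand.

$1245.42 thousand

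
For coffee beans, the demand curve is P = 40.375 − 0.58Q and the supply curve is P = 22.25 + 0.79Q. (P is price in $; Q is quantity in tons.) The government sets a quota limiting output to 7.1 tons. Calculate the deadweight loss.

$25.74

Competitive equilibrium: 40.375 − 0.58Q = 22.25 + 0.79Q → Q* = 13.2299, P* = 32.7016.
At Q = 7.1: demand price = 40.375 − 0.58·7.1 = 36.257; supply price = 22.25 + 0.79·7.1 = 27.859.
ΔQ = 13.2299 − 7.1 = 6.1299; wedge = 36.257 − 27.859 = 8.398.
DWL = ½ × 6.1299 × 8.398 = $25.74.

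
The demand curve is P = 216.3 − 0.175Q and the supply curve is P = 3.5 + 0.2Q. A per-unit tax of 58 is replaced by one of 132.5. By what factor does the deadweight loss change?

Competitive equilibrium: 216.3 − 0.175Q = 3.5 + 0.2Q → Q* = 567.4667, P* = 116.9933.
For a per-unit tax t: ΔQ = t/0.375, so DWL = ½·t·(t/0.375) = t²/0.75.
At t = 58: DWL = 4485.333. At t = 132.5: DWL = 23408.333.
Ratio = (132.5/58)² = 5.219.

5.219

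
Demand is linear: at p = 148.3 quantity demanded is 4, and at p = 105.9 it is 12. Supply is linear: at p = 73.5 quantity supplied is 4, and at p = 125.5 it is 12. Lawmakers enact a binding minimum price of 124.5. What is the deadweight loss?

Demand slope = (105.9 − 148.3)/(12 − 4) = −5.3, so p = 169.5 − 5.3q.
Supply slope = (125.5 − 73.5)/(12 − 4) = 6.5, so p = 47.5 + 6.5q.
Competitive equilibrium: 169.5 − 5.3q = 47.5 + 6.5q → q* = 10.339, p* = 114.7034.
At the floor p = 124.5, quantity demanded = (169.5 − 124.5)/5.3 = 8.4906.
Sellers' marginal cost at q' = 8.4906: 47.5 + 6.5·8.4906 = 102.6889.
Δq = 10.339 − 8.4906 = 1.8484; wedge = 124.5 − 102.6889 = 21.8111.
DWL = ½ × 1.8484 × 21.8111 = 20.16.

20.16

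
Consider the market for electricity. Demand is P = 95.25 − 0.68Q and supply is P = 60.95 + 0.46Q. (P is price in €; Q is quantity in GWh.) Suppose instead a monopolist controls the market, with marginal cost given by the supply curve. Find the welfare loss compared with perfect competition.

Competitive equilibrium: 95.25 − 0.68Q = 60.95 + 0.46Q → Q* = 30.0877, P* = 74.7904.
Marginal revenue: MR = 95.25 − 1.36Q. Set MR = MC: 95.25 − 1.36Q = 60.95 + 0.46Q → Q_m = 18.8462.
Price P_m = 95.25 − 0.68·18.8462 = 82.4346; MC(Q_m) = 60.95 + 0.46·18.8462 = 69.6193.
Competitive Q* = 30.0877, so ΔQ = 11.2415; wedge = 82.4346 − 69.6193 = 12.8153.
The triangle = ½ × 11.2415 × 12.8153 = €72.03.

€72.03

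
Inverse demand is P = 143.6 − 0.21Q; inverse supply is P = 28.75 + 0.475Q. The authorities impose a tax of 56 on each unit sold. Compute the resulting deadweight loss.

Competitive equilibrium: 143.6 − 0.21Q = 28.75 + 0.475Q → Q* = 167.6642, P* = 108.3905.
With the tax, the buyer price exceeds the seller price by 56: (143.6 − 0.21Q) − (28.75 + 0.475Q) = 56 → Q' = 85.9124.
ΔQ = 167.6642 − 85.9124 = 81.7518; the wedge equals the tax, 56.
Deadweight loss = ½ × 81.7518 × 56 = 2289.05.

2289.05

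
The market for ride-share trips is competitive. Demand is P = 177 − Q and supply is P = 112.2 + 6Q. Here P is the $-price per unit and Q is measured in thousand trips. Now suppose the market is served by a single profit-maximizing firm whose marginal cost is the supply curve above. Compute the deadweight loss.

$4.69 thousand

Competitive equilibrium: 177 − Q = 112.2 + 6Q → Q* = 9.2571, P* = 167.7429.
Marginal revenue: MR = 177 − 2Q. Set MR = MC: 177 − 2Q = 112.2 + 6Q → Q_m = 8.1.
Price P_m = 177 − 1·8.1 = 168.9; MC(Q_m) = 112.2 + 6·8.1 = 160.8.
Competitive Q* = 9.2571, so ΔQ = 1.1571; wedge = 168.9 − 160.8 = 8.1.
Deadweight loss = ½ × 1.1571 × 8.1 = $4.69 thousand.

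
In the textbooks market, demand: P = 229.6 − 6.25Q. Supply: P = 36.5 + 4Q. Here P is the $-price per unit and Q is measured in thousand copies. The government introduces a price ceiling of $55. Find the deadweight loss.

$1035.45 thousand

Competitive equilibrium: 229.6 − 6.25Q = 36.5 + 4Q → Q* = 18.839, P* = 111.8561.
At the ceiling P = 55, quantity supplied = (55 − 36.5)/4 = 4.625.
Willingness to pay at Q' = 4.625: 229.6 − 6.25·4.625 = 200.6938.
ΔQ = 18.839 − 4.625 = 14.214; wedge = 200.6938 − 55 = 145.6938.
Deadweight loss = ½ × 14.214 × 145.6938 = $1035.45 thousand.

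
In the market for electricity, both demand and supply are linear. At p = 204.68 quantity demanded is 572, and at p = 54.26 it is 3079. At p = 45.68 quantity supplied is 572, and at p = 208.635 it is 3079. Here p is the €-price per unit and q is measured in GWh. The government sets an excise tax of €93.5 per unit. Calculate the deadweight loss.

Demand slope = (54.26 − 204.68)/(3079 − 572) = −0.06, so p = 239 − 0.06q.
Supply slope = (208.635 − 45.68)/(3079 − 572) = 0.065, so p = 8.5 + 0.065q.
Competitive equilibrium: 239 − 0.06q = 8.5 + 0.065q → q* = 1844, p* = 128.36.
With the tax, the buyer price exceeds the seller price by 93.5: (239 − 0.06q) − (8.5 + 0.065q) = 93.5 → q' = 1096.
Δq = 1844 − 1096 = 748; the wedge equals the tax, 93.5.
The triangle = ½ × 748 × 93.5 = €34969.

€34969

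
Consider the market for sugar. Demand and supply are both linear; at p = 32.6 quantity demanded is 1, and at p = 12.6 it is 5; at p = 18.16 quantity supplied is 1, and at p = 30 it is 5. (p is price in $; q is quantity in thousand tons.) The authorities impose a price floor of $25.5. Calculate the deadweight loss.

$0.62 thousand

Demand slope = (12.6 − 32.6)/(5 − 1) = −5, so p = 37.6 − 5q.
Supply slope = (30 − 18.16)/(5 − 1) = 2.96, so p = 15.2 + 2.96q.
Competitive equilibrium: 37.6 − 5q = 15.2 + 2.96q → q* = 2.8141, p* = 23.5296.
At the floor p = 25.5, quantity demanded = (37.6 − 25.5)/5 = 2.42.
Sellers' marginal cost at q' = 2.42: 15.2 + 2.96·2.42 = 22.3632.
Δq = 2.8141 − 2.42 = 0.3941; wedge = 25.5 − 22.3632 = 3.1368.
The triangle = ½ × 0.3941 × 3.1368 = $0.62 thousand.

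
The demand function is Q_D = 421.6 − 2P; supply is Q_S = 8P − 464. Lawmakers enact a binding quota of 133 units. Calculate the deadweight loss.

In inverse form: demand P = 210.8 − 0.5Q, supply P = 58 + 0.125Q.
Competitive equilibrium: 210.8 − 0.5Q = 58 + 0.125Q → Q* = 244.48, P* = 88.56.
At Q = 133: demand price = 210.8 − 0.5·133 = 144.3; supply price = 58 + 0.125·133 = 74.625.
ΔQ = 244.48 − 133 = 111.48; wedge = 144.3 − 74.625 = 69.675.
The triangle = ½ × 111.48 × 69.675 = 3883.68.

3883.68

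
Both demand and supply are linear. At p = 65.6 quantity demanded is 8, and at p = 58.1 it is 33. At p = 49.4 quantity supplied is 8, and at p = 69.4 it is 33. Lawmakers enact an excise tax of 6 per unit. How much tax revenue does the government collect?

103.64

Demand slope = (58.1 − 65.6)/(33 − 8) = −0.3, so p = 68 − 0.3q.
Supply slope = (69.4 − 49.4)/(33 − 8) = 0.8, so p = 43 + 0.8q.
Competitive equilibrium: 68 − 0.3q = 43 + 0.8q → q* = 22.7273, p* = 61.1818.
With the tax, the buyer price exceeds the seller price by 6: (68 − 0.3q) − (43 + 0.8q) = 6 → q' = 17.2727.
Tax revenue = 6 × 17.2727 = 103.64.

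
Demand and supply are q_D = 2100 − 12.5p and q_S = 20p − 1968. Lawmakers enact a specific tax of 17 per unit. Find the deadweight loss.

1111.54

In inverse form: demand p = 168 − 0.08q, supply p = 98.4 + 0.05q.
Competitive equilibrium: 168 − 0.08q = 98.4 + 0.05q → q* = 535.3846, p* = 125.1692.
With the tax, the buyer price exceeds the seller price by 17: (168 − 0.08q) − (98.4 + 0.05q) = 17 → q' = 404.6154.
Δq = 535.3846 − 404.6154 = 130.7692; the wedge equals the tax, 17.
The triangle = ½ × 130.7692 × 17 = 1111.54.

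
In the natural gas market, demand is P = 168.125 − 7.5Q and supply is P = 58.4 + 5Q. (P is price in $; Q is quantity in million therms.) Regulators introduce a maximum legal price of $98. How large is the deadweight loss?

Competitive equilibrium: 168.125 − 7.5Q = 58.4 + 5Q → Q* = 8.778, P* = 102.29.
At the ceiling P = 98, quantity supplied = (98 − 58.4)/5 = 7.92.
Willingness to pay at Q' = 7.92: 168.125 − 7.5·7.92 = 108.725.
ΔQ = 8.778 − 7.92 = 0.858; wedge = 108.725 − 98 = 10.725.
DWL = ½ × 0.858 × 10.725 = $4.60 million.

$4.60 million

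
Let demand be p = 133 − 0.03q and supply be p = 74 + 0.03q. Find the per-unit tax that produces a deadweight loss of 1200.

Competitive equilibrium: 133 − 0.03q = 74 + 0.03q → q* = 983.3333, p* = 103.5.
A tax t gives Δq = t/0.06 and wedge t, so DWL = t²/0.12.
t²/0.12 = 1200 → t² = 144 → t = 12.

12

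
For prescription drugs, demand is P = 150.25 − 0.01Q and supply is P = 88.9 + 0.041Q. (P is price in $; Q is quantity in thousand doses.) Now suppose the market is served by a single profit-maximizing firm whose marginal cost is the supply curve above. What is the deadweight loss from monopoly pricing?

Competitive equilibrium: 150.25 − 0.01Q = 88.9 + 0.041Q → Q* = 1202.94118, P* = 138.22059.
Marginal revenue: MR = 150.25 − 0.02Q. Set MR = MC: 150.25 − 0.02Q = 88.9 + 0.041Q → Q_m = 1005.7377.
Price P_m = 150.25 − 0.01·1005.7377 = 140.19262; MC(Q_m) = 88.9 + 0.041·1005.7377 = 130.13525.
Competitive Q* = 1202.94118, so ΔQ = 197.20348; wedge = 140.19262 − 130.13525 = 10.05737.
Welfare loss = ½ × 197.20348 × 10.05737 = $991.67 thousand.

$991.67 thousand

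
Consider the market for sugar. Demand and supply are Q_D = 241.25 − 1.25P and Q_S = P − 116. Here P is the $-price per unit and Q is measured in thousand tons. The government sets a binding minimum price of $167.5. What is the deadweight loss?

$106.98 thousand

In inverse form: demand P = 193 − 0.8Q, supply P = 116 + Q.
Competitive equilibrium: 193 − 0.8Q = 116 + Q → Q* = 42.7778, P* = 158.7778.
At the floor P = 167.5, quantity demanded = (193 − 167.5)/0.8 = 31.875.
Sellers' marginal cost at Q' = 31.875: 116 + 1·31.875 = 147.875.
ΔQ = 42.7778 − 31.875 = 10.9028; wedge = 167.5 − 147.875 = 19.625.
The triangle = ½ × 10.9028 × 19.625 = $106.98 thousand.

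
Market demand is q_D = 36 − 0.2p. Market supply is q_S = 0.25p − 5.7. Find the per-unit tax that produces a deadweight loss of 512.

In inverse form: demand p = 180 − 5q, supply p = 22.8 + 4q.
Competitive equilibrium: 180 − 5q = 22.8 + 4q → q* = 17.4667, p* = 92.6667.
A tax t gives Δq = t/9 and wedge t, so DWL = t²/18.
t²/18 = 512 → t² = 9216 → t = 96.

96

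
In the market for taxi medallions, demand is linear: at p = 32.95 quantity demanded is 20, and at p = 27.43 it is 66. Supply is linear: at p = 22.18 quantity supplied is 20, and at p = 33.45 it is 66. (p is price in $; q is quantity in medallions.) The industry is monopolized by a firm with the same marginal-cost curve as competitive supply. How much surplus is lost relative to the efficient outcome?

$27.38

Demand slope = (27.43 − 32.95)/(66 − 20) = −0.12, so p = 35.35 − 0.12q.
Supply slope = (33.45 − 22.18)/(66 − 20) = 0.245, so p = 17.28 + 0.245q.
Competitive equilibrium: 35.35 − 0.12q = 17.28 + 0.245q → q* = 49.5068, p* = 29.4092.
Marginal revenue: MR = 35.35 − 0.24q. Set MR = MC: 35.35 − 0.24q = 17.28 + 0.245q → q_m = 37.2577.
Price p_m = 35.35 − 0.12·37.2577 = 30.8791; MC(q_m) = 17.28 + 0.245·37.2577 = 26.4081.
Competitive q* = 49.5068, so Δq = 12.2491; wedge = 30.8791 − 26.4081 = 4.471.
Welfare loss = ½ × 12.2491 × 4.471 = $27.38.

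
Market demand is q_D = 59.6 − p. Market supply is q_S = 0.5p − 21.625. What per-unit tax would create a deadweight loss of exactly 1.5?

3

In inverse form: demand p = 59.6 − q, supply p = 43.25 + 2q.
Competitive equilibrium: 59.6 − q = 43.25 + 2q → q* = 5.45, p* = 54.15.
A tax t gives Δq = t/3 and wedge t, so DWL = t²/6.
t²/6 = 1.5 → t² = 9 → t = 3.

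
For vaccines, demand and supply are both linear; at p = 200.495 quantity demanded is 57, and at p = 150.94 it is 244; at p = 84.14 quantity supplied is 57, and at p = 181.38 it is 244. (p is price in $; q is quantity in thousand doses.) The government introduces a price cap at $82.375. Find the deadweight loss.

$9022.70 thousand

Demand slope = (150.94 − 200.495)/(244 − 57) = −0.265, so p = 215.6 − 0.265q.
Supply slope = (181.38 − 84.14)/(244 − 57) = 0.52, so p = 54.5 + 0.52q.
Competitive equilibrium: 215.6 − 0.265q = 54.5 + 0.52q → q* = 205.2229, p* = 161.2159.
At the ceiling p = 82.375, quantity supplied = (82.375 − 54.5)/0.52 = 53.6058.
Willingness to pay at q' = 53.6058: 215.6 − 0.265·53.6058 = 201.3945.
Δq = 205.2229 − 53.6058 = 151.6171; wedge = 201.3945 − 82.375 = 119.0195.
DWL = ½ × 151.6171 × 119.0195 = $9022.70 thousand.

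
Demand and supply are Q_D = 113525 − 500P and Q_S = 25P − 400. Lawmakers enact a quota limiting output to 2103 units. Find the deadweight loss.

In inverse form: demand P = 227.05 − 0.002Q, supply P = 16 + 0.04Q.
Competitive equilibrium: 227.05 − 0.002Q = 16 + 0.04Q → Q* = 5025, P* = 217.
At Q = 2103: demand price = 227.05 − 0.002·2103 = 222.844; supply price = 16 + 0.04·2103 = 100.12.
ΔQ = 5025 − 2103 = 2922; wedge = 222.844 − 100.12 = 122.724.
DWL = ½ × 2922 × 122.724 = 179299.764.

179299.764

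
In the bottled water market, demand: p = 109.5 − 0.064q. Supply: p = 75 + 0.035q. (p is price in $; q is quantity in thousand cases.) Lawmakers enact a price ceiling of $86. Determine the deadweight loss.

Competitive equilibrium: 109.5 − 0.064q = 75 + 0.035q → q* = 348.4848, p* = 87.197.
At the ceiling p = 86, quantity supplied = (86 − 75)/0.035 = 314.2857.
Willingness to pay at q' = 314.2857: 109.5 − 0.064·314.2857 = 89.3857.
Δq = 348.4848 − 314.2857 = 34.1991; wedge = 89.3857 − 86 = 3.3857.
The triangle = ½ × 34.1991 × 3.3857 = $57.89 thousand.

$57.89 thousand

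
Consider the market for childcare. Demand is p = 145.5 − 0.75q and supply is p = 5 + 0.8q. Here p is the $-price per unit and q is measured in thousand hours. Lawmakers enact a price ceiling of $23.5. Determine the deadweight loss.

Competitive equilibrium: 145.5 − 0.75q = 5 + 0.8q → q* = 90.64516, p* = 77.51613.
At the ceiling p = 23.5, quantity supplied = (23.5 − 5)/0.8 = 23.125.
Willingness to pay at q' = 23.125: 145.5 − 0.75·23.125 = 128.15625.
Δq = 90.64516 − 23.125 = 67.52016; wedge = 128.15625 − 23.5 = 104.65625.
DWL = ½ × 67.52016 × 104.65625 = $3533.20 thousand.

$3533.20 thousand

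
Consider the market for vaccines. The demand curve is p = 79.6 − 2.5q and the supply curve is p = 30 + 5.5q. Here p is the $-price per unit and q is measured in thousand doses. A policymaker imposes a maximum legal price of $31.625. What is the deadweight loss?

Competitive equilibrium: 79.6 − 2.5q = 30 + 5.5q → q* = 6.2, p* = 64.1.
At the ceiling p = 31.625, quantity supplied = (31.625 − 30)/5.5 = 0.2955.
Willingness to pay at q' = 0.2955: 79.6 − 2.5·0.2955 = 78.8613.
Δq = 6.2 − 0.2955 = 5.9045; wedge = 78.8613 − 31.625 = 47.2363.
Deadweight loss = ½ × 5.9045 × 47.2363 = $139.45 thousand.

$139.45 thousand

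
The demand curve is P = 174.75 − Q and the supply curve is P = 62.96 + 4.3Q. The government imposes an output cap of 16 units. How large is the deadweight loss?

68.72

Competitive equilibrium: 174.75 − Q = 62.96 + 4.3Q → Q* = 21.0925, P* = 153.6575.
At Q = 16: demand price = 174.75 − 1·16 = 158.75; supply price = 62.96 + 4.3·16 = 131.76.
ΔQ = 21.0925 − 16 = 5.0925; wedge = 158.75 − 131.76 = 26.99.
DWL = ½ × 5.0925 × 26.99 = 68.72.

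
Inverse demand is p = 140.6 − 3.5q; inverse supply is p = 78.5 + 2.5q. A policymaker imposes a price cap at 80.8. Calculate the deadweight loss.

Competitive equilibrium: 140.6 − 3.5q = 78.5 + 2.5q → q* = 10.35, p* = 104.375.
At the ceiling p = 80.8, quantity supplied = (80.8 − 78.5)/2.5 = 0.92.
Willingness to pay at q' = 0.92: 140.6 − 3.5·0.92 = 137.38.
Δq = 10.35 − 0.92 = 9.43; wedge = 137.38 − 80.8 = 56.58.
Deadweight loss = ½ × 9.43 × 56.58 = 266.77.

266.77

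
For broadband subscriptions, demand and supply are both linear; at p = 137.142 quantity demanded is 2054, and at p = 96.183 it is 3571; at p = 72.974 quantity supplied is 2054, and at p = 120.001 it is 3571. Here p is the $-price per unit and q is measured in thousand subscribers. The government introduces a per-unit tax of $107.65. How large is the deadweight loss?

$99901.06 thousand

Demand slope = (96.183 − 137.142)/(3571 − 2054) = −0.027, so p = 192.6 − 0.027q.
Supply slope = (120.001 − 72.974)/(3571 − 2054) = 0.031, so p = 9.3 + 0.031q.
Competitive equilibrium: 192.6 − 0.027q = 9.3 + 0.031q → q* = 3160.3448, p* = 107.2707.
With the tax, the buyer price exceeds the seller price by 107.65: (192.6 − 0.027q) − (9.3 + 0.031q) = 107.65 → q' = 1304.3103.
Δq = 3160.3448 − 1304.3103 = 1856.0345; the wedge equals the tax, 107.65.
Welfare loss = ½ × 1856.0345 × 107.65 = $99901.06 thousand.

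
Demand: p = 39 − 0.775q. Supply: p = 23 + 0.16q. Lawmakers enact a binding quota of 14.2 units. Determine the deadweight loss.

Competitive equilibrium: 39 − 0.775q = 23 + 0.16q → q* = 17.1123, p* = 25.738.
At q = 14.2: demand price = 39 − 0.775·14.2 = 27.995; supply price = 23 + 0.16·14.2 = 25.272.
Δq = 17.1123 − 14.2 = 2.9123; wedge = 27.995 − 25.272 = 2.723.
Deadweight loss = ½ × 2.9123 × 2.723 = 3.97.

3.97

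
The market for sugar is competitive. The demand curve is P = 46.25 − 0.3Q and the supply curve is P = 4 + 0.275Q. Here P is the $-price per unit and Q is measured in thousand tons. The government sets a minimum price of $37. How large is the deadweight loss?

Competitive equilibrium: 46.25 − 0.3Q = 4 + 0.275Q → Q* = 73.4783, P* = 24.2065.
At the floor P = 37, quantity demanded = (46.25 − 37)/0.3 = 30.8333.
Sellers' marginal cost at Q' = 30.8333: 4 + 0.275·30.8333 = 12.4792.
ΔQ = 73.4783 − 30.8333 = 42.645; wedge = 37 − 12.4792 = 24.5208.
Welfare loss = ½ × 42.645 × 24.5208 = $522.84 thousand.

$522.84 thousand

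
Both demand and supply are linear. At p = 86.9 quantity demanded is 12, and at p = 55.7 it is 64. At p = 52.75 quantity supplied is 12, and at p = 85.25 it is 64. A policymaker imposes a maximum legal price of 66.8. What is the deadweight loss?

17.84

Demand slope = (55.7 − 86.9)/(64 − 12) = −0.6, so p = 94.1 − 0.6q.
Supply slope = (85.25 − 52.75)/(64 − 12) = 0.625, so p = 45.25 + 0.625q.
Competitive equilibrium: 94.1 − 0.6q = 45.25 + 0.625q → q* = 39.8776, p* = 70.1735.
At the ceiling p = 66.8, quantity supplied = (66.8 − 45.25)/0.625 = 34.48.
Willingness to pay at q' = 34.48: 94.1 − 0.6·34.48 = 73.412.
Δq = 39.8776 − 34.48 = 5.3976; wedge = 73.412 − 66.8 = 6.612.
Deadweight loss = ½ × 5.3976 × 6.612 = 17.84.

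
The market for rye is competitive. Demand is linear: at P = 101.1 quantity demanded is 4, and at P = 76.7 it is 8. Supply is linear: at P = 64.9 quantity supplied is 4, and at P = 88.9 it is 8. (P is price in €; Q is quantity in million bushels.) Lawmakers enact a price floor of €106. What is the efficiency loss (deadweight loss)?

€87.13 million

Demand slope = (76.7 − 101.1)/(8 − 4) = −6.1, so P = 125.5 − 6.1Q.
Supply slope = (88.9 − 64.9)/(8 − 4) = 6, so P = 40.9 + 6Q.
Competitive equilibrium: 125.5 − 6.1Q = 40.9 + 6Q → Q* = 6.9917, P* = 82.8504.
At the floor P = 106, quantity demanded = (125.5 − 106)/6.1 = 3.1967.
Sellers' marginal cost at Q' = 3.1967: 40.9 + 6·3.1967 = 60.0802.
ΔQ = 6.9917 − 3.1967 = 3.795; wedge = 106 − 60.0802 = 45.9198.
DWL = ½ × 3.795 × 45.9198 = €87.13 million.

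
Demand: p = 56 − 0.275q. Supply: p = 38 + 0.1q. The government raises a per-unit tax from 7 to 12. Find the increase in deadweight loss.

Competitive equilibrium: 56 − 0.275q = 38 + 0.1q → q* = 48, p* = 42.8.
For a per-unit tax t: Δq = t/0.375, so DWL = ½·t·(t/0.375) = t²/0.75.
At t = 7: DWL = 65.333. At t = 12: DWL = 192.
Increase = 192 − 65.333 = 126.67.

126.67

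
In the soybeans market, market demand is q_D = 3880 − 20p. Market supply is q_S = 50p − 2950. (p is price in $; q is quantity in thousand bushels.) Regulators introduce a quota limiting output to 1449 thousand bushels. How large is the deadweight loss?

In inverse form: demand p = 194 − 0.05q, supply p = 59 + 0.02q.
Competitive equilibrium: 194 − 0.05q = 59 + 0.02q → q* = 1928.5714, p* = 97.5714.
At q = 1449: demand price = 194 − 0.05·1449 = 121.55; supply price = 59 + 0.02·1449 = 87.98.
Δq = 1928.5714 − 1449 = 479.5714; wedge = 121.55 − 87.98 = 33.57.
The triangle = ½ × 479.5714 × 33.57 = $8049.61 thousand.

$8049.61 thousand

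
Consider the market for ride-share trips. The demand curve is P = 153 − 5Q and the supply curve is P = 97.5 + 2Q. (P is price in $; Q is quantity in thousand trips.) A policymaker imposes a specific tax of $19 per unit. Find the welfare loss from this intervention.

$25.79 thousand

Competitive equilibrium: 153 − 5Q = 97.5 + 2Q → Q* = 7.9286, P* = 113.3571.
With the tax, the buyer price exceeds the seller price by 19: (153 − 5Q) − (97.5 + 2Q) = 19 → Q' = 5.2143.
ΔQ = 7.9286 − 5.2143 = 2.7143; the wedge equals the tax, 19.
The triangle = ½ × 2.7143 × 19 = $25.79 thousand.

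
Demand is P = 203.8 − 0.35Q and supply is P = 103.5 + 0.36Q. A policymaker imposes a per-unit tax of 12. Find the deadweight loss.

101.41

Competitive equilibrium: 203.8 − 0.35Q = 103.5 + 0.36Q → Q* = 141.2676, P* = 154.3563.
With the tax, the buyer price exceeds the seller price by 12: (203.8 − 0.35Q) − (103.5 + 0.36Q) = 12 → Q' = 124.3662.
ΔQ = 141.2676 − 124.3662 = 16.9014; the wedge equals the tax, 12.
Welfare loss = ½ × 16.9014 × 12 = 101.41.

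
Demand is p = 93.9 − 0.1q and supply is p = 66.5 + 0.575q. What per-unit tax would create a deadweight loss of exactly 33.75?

Competitive equilibrium: 93.9 − 0.1q = 66.5 + 0.575q → q* = 40.5926, p* = 89.8407.
A tax t gives Δq = t/0.675 and wedge t, so DWL = t²/1.35.
t²/1.35 = 33.75 → t² = 45.5625 → t = 6.75.

6.75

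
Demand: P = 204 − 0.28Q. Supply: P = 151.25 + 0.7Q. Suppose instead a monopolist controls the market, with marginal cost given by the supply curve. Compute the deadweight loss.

70.11

Competitive equilibrium: 204 − 0.28Q = 151.25 + 0.7Q → Q* = 53.8265, P* = 188.9286.
Marginal revenue: MR = 204 − 0.56Q. Set MR = MC: 204 − 0.56Q = 151.25 + 0.7Q → Q_m = 41.8651.
Price P_m = 204 − 0.28·41.8651 = 192.2778; MC(Q_m) = 151.25 + 0.7·41.8651 = 180.5556.
Competitive Q* = 53.8265, so ΔQ = 11.9614; wedge = 192.2778 − 180.5556 = 11.7222.
The triangle = ½ × 11.9614 × 11.7222 = 70.11.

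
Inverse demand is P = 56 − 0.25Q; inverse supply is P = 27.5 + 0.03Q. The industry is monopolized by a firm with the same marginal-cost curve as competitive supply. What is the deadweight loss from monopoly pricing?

322.72

Competitive equilibrium: 56 − 0.25Q = 27.5 + 0.03Q → Q* = 101.7857, P* = 30.5536.
Marginal revenue: MR = 56 − 0.5Q. Set MR = MC: 56 − 0.5Q = 27.5 + 0.03Q → Q_m = 53.7736.
Price P_m = 56 − 0.25·53.7736 = 42.5566; MC(Q_m) = 27.5 + 0.03·53.7736 = 29.1132.
Competitive Q* = 101.7857, so ΔQ = 48.0121; wedge = 42.5566 − 29.1132 = 13.4434.
Deadweight loss = ½ × 48.0121 × 13.4434 = 322.72.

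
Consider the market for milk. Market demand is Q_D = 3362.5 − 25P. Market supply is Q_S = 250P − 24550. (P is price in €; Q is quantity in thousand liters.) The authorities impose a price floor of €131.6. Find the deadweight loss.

In inverse form: demand P = 134.5 − 0.04Q, supply P = 98.2 + 0.004Q.
Competitive equilibrium: 134.5 − 0.04Q = 98.2 + 0.004Q → Q* = 825, P* = 101.5.
At the floor P = 131.6, quantity demanded = (134.5 − 131.6)/0.04 = 72.5.
Sellers' marginal cost at Q' = 72.5: 98.2 + 0.004·72.5 = 98.49.
ΔQ = 825 − 72.5 = 752.5; wedge = 131.6 − 98.49 = 33.11.
Deadweight loss = ½ × 752.5 × 33.11 = €12457.64 thousand.

€12457.64 thousand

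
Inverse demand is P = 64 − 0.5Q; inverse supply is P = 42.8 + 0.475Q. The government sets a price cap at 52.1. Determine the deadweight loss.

2.28

Competitive equilibrium: 64 − 0.5Q = 42.8 + 0.475Q → Q* = 21.7436, P* = 53.1282.
At the ceiling P = 52.1, quantity supplied = (52.1 − 42.8)/0.475 = 19.5789.
Willingness to pay at Q' = 19.5789: 64 − 0.5·19.5789 = 54.2106.
ΔQ = 21.7436 − 19.5789 = 2.1647; wedge = 54.2106 − 52.1 = 2.1106.
DWL = ½ × 2.1647 × 2.1106 = 2.28.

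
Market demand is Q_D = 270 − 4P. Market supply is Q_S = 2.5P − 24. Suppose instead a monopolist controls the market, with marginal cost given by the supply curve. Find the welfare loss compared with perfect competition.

In inverse form: demand P = 67.5 − 0.25Q, supply P = 9.6 + 0.4Q.
Competitive equilibrium: 67.5 − 0.25Q = 9.6 + 0.4Q → Q* = 89.0769, P* = 45.2308.
Marginal revenue: MR = 67.5 − 0.5Q. Set MR = MC: 67.5 − 0.5Q = 9.6 + 0.4Q → Q_m = 64.3333.
Price P_m = 67.5 − 0.25·64.3333 = 51.4167; MC(Q_m) = 9.6 + 0.4·64.3333 = 35.3333.
Competitive Q* = 89.0769, so ΔQ = 24.7436; wedge = 51.4167 − 35.3333 = 16.0834.
Deadweight loss = ½ × 24.7436 × 16.0834 = 198.98.

198.98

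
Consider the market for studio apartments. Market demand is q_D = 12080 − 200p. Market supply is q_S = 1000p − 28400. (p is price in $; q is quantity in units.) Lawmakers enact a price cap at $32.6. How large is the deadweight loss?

In inverse form: demand p = 60.4 − 0.005q, supply p = 28.4 + 0.001q.
Competitive equilibrium: 60.4 − 0.005q = 28.4 + 0.001q → q* = 5333.3333, p* = 33.7333.
At the ceiling p = 32.6, quantity supplied = (32.6 − 28.4)/0.001 = 4200.
Willingness to pay at q' = 4200: 60.4 − 0.005·4200 = 39.4.
Δq = 5333.3333 − 4200 = 1133.3333; wedge = 39.4 − 32.6 = 6.8.
Welfare loss = ½ × 1133.3333 × 6.8 = $3853.33.

$3853.33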